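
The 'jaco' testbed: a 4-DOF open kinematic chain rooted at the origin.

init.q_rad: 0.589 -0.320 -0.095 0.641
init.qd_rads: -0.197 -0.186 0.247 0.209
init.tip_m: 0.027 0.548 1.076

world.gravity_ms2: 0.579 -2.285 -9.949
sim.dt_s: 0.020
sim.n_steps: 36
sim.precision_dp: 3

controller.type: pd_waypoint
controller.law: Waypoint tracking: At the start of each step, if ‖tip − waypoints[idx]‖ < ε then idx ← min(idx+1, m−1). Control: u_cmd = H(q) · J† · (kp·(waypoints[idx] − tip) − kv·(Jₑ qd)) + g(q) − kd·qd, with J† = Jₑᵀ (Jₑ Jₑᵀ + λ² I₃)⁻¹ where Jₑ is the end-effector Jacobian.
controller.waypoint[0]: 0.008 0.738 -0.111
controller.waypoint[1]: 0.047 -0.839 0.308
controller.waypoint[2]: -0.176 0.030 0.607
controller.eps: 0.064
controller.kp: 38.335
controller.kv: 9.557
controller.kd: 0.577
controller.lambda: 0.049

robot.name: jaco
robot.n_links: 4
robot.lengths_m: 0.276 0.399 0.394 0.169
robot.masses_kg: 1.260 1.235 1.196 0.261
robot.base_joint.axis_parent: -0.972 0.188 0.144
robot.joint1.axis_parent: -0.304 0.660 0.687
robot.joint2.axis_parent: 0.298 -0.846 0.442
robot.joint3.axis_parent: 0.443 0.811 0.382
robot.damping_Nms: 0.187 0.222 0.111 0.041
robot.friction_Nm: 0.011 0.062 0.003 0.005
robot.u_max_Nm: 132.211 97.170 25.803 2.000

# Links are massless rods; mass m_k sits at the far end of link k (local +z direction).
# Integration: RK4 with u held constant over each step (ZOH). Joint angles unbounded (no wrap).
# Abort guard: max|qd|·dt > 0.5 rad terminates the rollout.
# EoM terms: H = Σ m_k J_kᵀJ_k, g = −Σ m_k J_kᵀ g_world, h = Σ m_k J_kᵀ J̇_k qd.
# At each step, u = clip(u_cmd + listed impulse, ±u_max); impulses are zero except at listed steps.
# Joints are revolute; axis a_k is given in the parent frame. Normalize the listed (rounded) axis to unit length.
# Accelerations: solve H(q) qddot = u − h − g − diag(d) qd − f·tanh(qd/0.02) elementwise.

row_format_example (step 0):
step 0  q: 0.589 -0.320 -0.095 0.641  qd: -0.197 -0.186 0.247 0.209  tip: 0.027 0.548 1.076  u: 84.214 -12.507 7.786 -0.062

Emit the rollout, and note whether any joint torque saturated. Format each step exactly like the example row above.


step 1  q: 0.598 -0.349 -0.110 0.693  qd: 1.091 -2.652 -1.685 4.796  tip: 0.022 0.546 1.071  u: 66.590 -8.432 7.258 -2.000
step 2  q: 0.629 -0.416 -0.157 0.749  qd: 2.012 -4.101 -3.083 0.821  tip: 0.008 0.555 1.057  u: 53.071 -3.173 4.830 0.061
step 3  q: 0.676 -0.503 -0.217 0.798  qd: 2.737 -4.547 -2.915 3.889  tip: -0.013 0.575 1.035  u: 40.061 0.494 2.907 -1.691
step 4  q: 0.737 -0.596 -0.280 0.827  qd: 3.279 -4.809 -3.421 -0.932  tip: -0.040 0.603 1.006  u: 29.520 3.694 0.433 1.407
step 5  q: 0.806 -0.688 -0.338 0.874  qd: 3.707 -4.376 -2.425 5.390  tip: -0.067 0.636 0.968  u: 15.144 4.723 -0.590 -2.000
step 6  q: 0.883 -0.775 -0.393 0.903  qd: 4.018 -4.270 -3.058 -2.319  tip: -0.094 0.674 0.924  u: 7.024 6.445 -2.997 2.000
step 7  q: 0.966 -0.852 -0.442 0.932  qd: 4.233 -3.526 -1.932 4.953  tip: -0.120 0.715 0.874  u: -5.882 5.482 -3.066 -2.000
step 8  q: 1.052 -0.921 -0.488 0.942  qd: 4.386 -3.304 -2.658 -3.646  tip: -0.143 0.758 0.819  u: -10.542 5.924 -5.097 2.000
step 9  q: 1.140 -0.979 -0.532 0.938  qd: 4.454 -2.569 -1.749 2.998  tip: -0.163 0.801 0.760  u: -20.043 4.033 -4.556 -0.967
step 10  q: 1.230 -1.027 -0.571 0.945  qd: 4.469 -2.236 -2.129 -2.155  tip: -0.178 0.842 0.698  u: -23.845 3.350 -5.753 2.000
step 11  q: 1.318 -1.065 -0.605 0.964  qd: 4.387 -1.565 -1.315 3.908  tip: -0.189 0.878 0.632  u: -31.020 1.468 -5.007 -1.592
step 12  q: 1.405 -1.095 -0.639 0.962  qd: 4.294 -1.400 -2.040 -3.871  tip: -0.197 0.912 0.566  u: -31.414 0.597 -6.318 2.000
step 13  q: 1.489 -1.118 -0.673 0.946  qd: 4.130 -0.881 -1.410 2.146  tip: -0.203 0.943 0.500  u: -36.129 -1.436 -5.149 -0.536
step 14  q: 1.570 -1.134 -0.705 0.949  qd: 3.947 -0.700 -1.750 -1.719  tip: -0.205 0.968 0.434  u: -36.714 -2.637 -5.709 1.848
step 15  q: 1.647 -1.144 -0.734 0.969  qd: 3.699 -0.291 -1.163 3.528  tip: -0.204 0.986 0.370  u: -39.988 -4.151 -4.632 -1.473
step 16  q: 1.719 -1.150 -0.765 0.964  qd: 3.493 -0.325 -1.898 -3.818  tip: -0.202 1.003 0.309  u: -37.922 -5.110 -5.708 2.000
step 17  q: 1.786 -1.153 -0.798 0.949  qd: 3.245 -0.037 -1.376 2.212  tip: -0.199 1.015 0.251  u: -40.148 -6.421 -4.287 -0.692
step 18  q: 1.849 -1.154 -0.830 0.949  qd: 3.022 -0.060 -1.796 -2.093  tip: -0.194 1.023 0.196  u: -38.636 -7.278 -4.889 1.973
step 19  q: 1.906 -1.153 -0.860 0.968  qd: 2.759 0.176 -1.226 3.818  tip: -0.187 1.025 0.145  u: -40.341 -7.971 -3.570 -1.761
step 20  q: 1.960 -1.152 -0.893 0.960  qd: 2.575 -0.020 -2.032 -4.375  tip: -0.181 1.027 0.098  u: -36.846 -8.644 -4.950 2.000
step 21  q: 2.009 -1.151 -0.928 0.937  qd: 2.364 0.132 -1.560 1.910  tip: -0.176 1.027 0.054  u: -38.008 -9.058 -3.429 -0.594
step 22  q: 2.055 -1.149 -0.963 0.937  qd: 2.184 0.039 -1.898 -1.763  tip: -0.168 1.023 0.016  u: -36.069 -9.541 -4.063 1.681
step 23  q: 2.096 -1.147 -0.996 0.954  qd: 1.974 0.174 -1.428 3.305  tip: -0.159 1.016 -0.019  u: -36.737 -9.449 -2.917 -1.519
step 24  q: 2.134 -1.145 -1.031 0.947  qd: 1.839 -0.022 -2.060 -3.718  tip: -0.152 1.010 -0.050  u: -33.510 -10.086 -4.285 2.000
step 25  q: 2.169 -1.144 -1.067 0.939  qd: 1.670 0.105 -1.552 2.756  tip: -0.145 1.002 -0.077  u: -34.404 -9.644 -2.748 -1.207
step 26  q: 2.202 -1.144 -1.104 0.935  qd: 1.553 -0.054 -2.032 -2.988  tip: -0.137 0.994 -0.101  u: -31.725 -10.272 -3.944 2.000
step 27  q: 2.231 -1.144 -1.138 0.942  qd: 1.395 0.084 -1.485 3.524  tip: -0.129 0.984 -0.121  u: -32.622 -9.441 -2.422 -1.727
step 28  q: 2.258 -1.144 -1.175 0.934  qd: 1.307 -0.113 -2.095 -4.082  tip: -0.122 0.975 -0.139  u: -29.427 -10.457 -4.090 2.000
step 29  q: 2.283 -1.145 -1.211 0.921  qd: 1.185 0.007 -1.598 2.563  tip: -0.115 0.966 -0.155  u: -30.279 -9.348 -2.449 -1.152
step 30  q: 2.306 -1.146 -1.247 0.917  qd: 1.103 -0.124 -1.987 -2.803  tip: -0.108 0.957 -0.167  u: -27.998 -10.233 -3.690 2.000
step 31  q: 2.327 -1.147 -1.281 0.929  qd: 0.976 0.021 -1.428 3.836  tip: -0.101 0.945 -0.177  u: -28.930 -8.760 -2.088 -1.987
step 32  q: 2.346 -1.149 -1.316 0.919  qd: 0.923 -0.173 -2.042 -4.609  tip: -0.095 0.937 -0.186  u: -25.821 -10.480 -4.090 2.000
step 33  q: 2.364 -1.151 -1.352 0.896  qd: 0.841 -0.062 -1.577 2.142  tip: -0.089 0.929 -0.194  u: -26.719 -8.748 -2.323 -0.947
step 34  q: 2.380 -1.153 -1.387 0.893  qd: 0.779 -0.154 -1.848 -2.329  tip: -0.082 0.920 -0.198  u: -24.999 -9.809 -3.445 1.837
step 35  q: 2.394 -1.155 -1.418 0.909  qd: 0.677 -0.014 -1.330 3.778  tip: -0.076 0.909 -0.201  u: -25.821 -7.912 -1.916 -2.000
step 36  q: 2.408 -1.157 -1.451 0.899  qd: 0.642 -0.187 -1.881 -4.609  tip: -0.071 0.901 -0.203
any joint saturated: yes


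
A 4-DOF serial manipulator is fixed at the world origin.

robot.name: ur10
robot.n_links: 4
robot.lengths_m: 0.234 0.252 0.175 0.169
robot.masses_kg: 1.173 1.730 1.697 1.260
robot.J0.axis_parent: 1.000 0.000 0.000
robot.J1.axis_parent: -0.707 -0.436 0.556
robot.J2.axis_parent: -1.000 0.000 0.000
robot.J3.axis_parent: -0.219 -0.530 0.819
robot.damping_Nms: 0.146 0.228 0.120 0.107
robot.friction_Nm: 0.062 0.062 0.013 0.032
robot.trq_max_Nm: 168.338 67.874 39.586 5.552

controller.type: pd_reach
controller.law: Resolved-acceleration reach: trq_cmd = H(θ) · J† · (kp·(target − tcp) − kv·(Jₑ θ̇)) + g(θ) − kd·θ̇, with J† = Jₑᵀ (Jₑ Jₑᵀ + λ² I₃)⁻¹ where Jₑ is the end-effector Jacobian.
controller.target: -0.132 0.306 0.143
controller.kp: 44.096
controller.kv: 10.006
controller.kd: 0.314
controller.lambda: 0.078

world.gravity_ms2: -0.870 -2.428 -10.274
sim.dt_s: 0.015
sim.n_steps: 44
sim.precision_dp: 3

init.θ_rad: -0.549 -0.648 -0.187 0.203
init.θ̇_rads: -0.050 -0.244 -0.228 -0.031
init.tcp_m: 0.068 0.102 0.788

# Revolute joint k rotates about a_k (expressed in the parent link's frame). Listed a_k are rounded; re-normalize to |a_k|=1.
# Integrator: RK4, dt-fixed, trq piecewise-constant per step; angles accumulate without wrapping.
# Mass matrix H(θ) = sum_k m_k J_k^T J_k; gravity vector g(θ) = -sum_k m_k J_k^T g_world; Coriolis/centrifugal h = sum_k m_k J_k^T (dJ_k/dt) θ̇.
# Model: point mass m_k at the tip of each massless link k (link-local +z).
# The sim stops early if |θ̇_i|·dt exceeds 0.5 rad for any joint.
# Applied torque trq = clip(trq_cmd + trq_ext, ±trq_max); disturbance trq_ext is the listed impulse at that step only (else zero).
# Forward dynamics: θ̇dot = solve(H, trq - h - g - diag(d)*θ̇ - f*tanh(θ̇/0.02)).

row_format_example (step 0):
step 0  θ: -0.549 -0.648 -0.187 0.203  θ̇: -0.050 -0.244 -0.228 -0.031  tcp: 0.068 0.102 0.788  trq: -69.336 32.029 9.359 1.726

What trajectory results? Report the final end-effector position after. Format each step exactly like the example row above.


step 1  θ: -0.562 -0.663 -0.200 0.200  θ̇: -1.645 -1.662 -1.511 -0.426  tcp: 0.067 0.101 0.787  trq: -60.055 28.525 8.460 1.639
step 2  θ: -0.596 -0.695 -0.230 0.189  θ̇: -2.871 -2.641 -2.440 -1.237  tcp: 0.064 0.103 0.782  trq: -50.027 24.465 7.190 1.708
step 3  θ: -0.646 -0.740 -0.271 0.164  θ̇: -3.749 -3.247 -2.998 -2.102  tcp: 0.059 0.108 0.774  trq: -39.533 20.064 5.807 1.773
step 4  θ: -0.706 -0.790 -0.318 0.128  θ̇: -4.286 -3.456 -3.304 -2.744  tcp: 0.052 0.115 0.763  trq: -29.361 15.752 4.599 1.738
step 5  θ: -0.772 -0.841 -0.370 0.085  θ̇: -4.515 -3.260 -3.541 -2.977  tcp: 0.042 0.124 0.751  trq: -20.247 11.942 3.772 1.563
step 6  θ: -0.840 -0.886 -0.425 0.042  θ̇: -4.506 -2.727 -3.842 -2.761  tcp: 0.030 0.136 0.737  trq: -12.565 8.869 3.381 1.260
step 7  θ: -0.906 -0.922 -0.485 0.004  θ̇: -4.350 -1.994 -4.231 -2.202  tcp: 0.016 0.151 0.722  trq: -6.320 6.545 3.341 0.876
step 8  θ: -0.970 -0.946 -0.551 -0.024  θ̇: -4.136 -1.224 -4.632 -1.495  tcp: 0.001 0.166 0.705  trq: -1.245 4.800 3.484 0.474
step 9  θ: -1.031 -0.959 -0.623 -0.042  θ̇: -3.936 -0.565 -4.928 -0.850  tcp: -0.015 0.183 0.687  trq: 3.061 3.375 3.629 0.113
step 10  θ: -1.088 -0.964 -0.698 -0.051  θ̇: -3.791 -0.105 -5.038 -0.414  tcp: -0.030 0.200 0.668  trq: 6.958 2.057 3.663 -0.164
step 11  θ: -1.145 -0.964 -0.772 -0.056  θ̇: -3.716 0.114 -4.929 -0.245  tcp: -0.044 0.217 0.647  trq: 10.635 0.766 3.559 -0.338
step 12  θ: -1.200 -0.962 -0.845 -0.060  θ̇: -3.674 0.196 -4.695 -0.225  tcp: -0.057 0.234 0.626  trq: 14.095 -0.487 3.391 -0.442
step 13  θ: -1.255 -0.958 -0.913 -0.063  θ̇: -3.626 0.244 -4.433 -0.218  tcp: -0.069 0.251 0.603  trq: 17.268 -1.664 3.225 -0.520
step 14  θ: -1.309 -0.954 -0.978 -0.066  θ̇: -3.570 0.268 -4.157 -0.217  tcp: -0.079 0.267 0.580  trq: 20.087 -2.723 3.084 -0.577
step 15  θ: -1.362 -0.950 -1.038 -0.069  θ̇: -3.502 0.280 -3.882 -0.211  tcp: -0.088 0.282 0.557  trq: 22.528 -3.647 2.977 -0.618
step 16  θ: -1.414 -0.946 -1.094 -0.072  θ̇: -3.422 0.285 -3.616 -0.200  tcp: -0.095 0.296 0.533  trq: 24.598 -4.436 2.905 -0.647
step 17  θ: -1.464 -0.942 -1.146 -0.075  θ̇: -3.330 0.287 -3.363 -0.186  tcp: -0.102 0.309 0.510  trq: 26.320 -5.098 2.862 -0.666
step 18  θ: -1.513 -0.937 -1.195 -0.078  θ̇: -3.228 0.287 -3.127 -0.170  tcp: -0.107 0.321 0.488  trq: 27.727 -5.646 2.844 -0.678
step 19  θ: -1.561 -0.933 -1.240 -0.080  θ̇: -3.118 0.286 -2.908 -0.155  tcp: -0.112 0.332 0.465  trq: 28.855 -6.094 2.846 -0.683
step 20  θ: -1.607 -0.929 -1.282 -0.082  θ̇: -3.001 0.284 -2.707 -0.141  tcp: -0.116 0.342 0.444  trq: 29.738 -6.454 2.862 -0.683
step 21  θ: -1.651 -0.925 -1.321 -0.084  θ̇: -2.878 0.280 -2.523 -0.129  tcp: -0.119 0.351 0.423  trq: 30.410 -6.737 2.890 -0.679
step 22  θ: -1.693 -0.921 -1.358 -0.086  θ̇: -2.752 0.275 -2.356 -0.119  tcp: -0.122 0.358 0.402  trq: 30.898 -6.955 2.927 -0.672
step 23  θ: -1.734 -0.917 -1.392 -0.088  θ̇: -2.624 0.268 -2.205 -0.112  tcp: -0.125 0.365 0.383  trq: 31.230 -7.115 2.971 -0.662
step 24  θ: -1.772 -0.913 -1.424 -0.090  θ̇: -2.495 0.260 -2.069 -0.106  tcp: -0.127 0.370 0.365  trq: 31.427 -7.224 3.021 -0.650
step 25  θ: -1.808 -0.909 -1.454 -0.091  θ̇: -2.365 0.249 -1.946 -0.101  tcp: -0.129 0.375 0.347  trq: 31.510 -7.290 3.076 -0.637
step 26  θ: -1.843 -0.905 -1.482 -0.093  θ̇: -2.237 0.237 -1.836 -0.098  tcp: -0.130 0.379 0.330  trq: 31.496 -7.317 3.136 -0.623
step 27  θ: -1.875 -0.902 -1.509 -0.094  θ̇: -2.110 0.223 -1.736 -0.095  tcp: -0.131 0.382 0.315  trq: 31.400 -7.312 3.199 -0.607
step 28  θ: -1.906 -0.899 -1.534 -0.096  θ̇: -1.985 0.208 -1.645 -0.094  tcp: -0.132 0.384 0.300  trq: 31.235 -7.277 3.265 -0.591
step 29  θ: -1.935 -0.896 -1.559 -0.097  θ̇: -1.862 0.192 -1.563 -0.093  tcp: -0.133 0.385 0.286  trq: 31.014 -7.219 3.333 -0.575
step 30  θ: -1.962 -0.893 -1.581 -0.099  θ̇: -1.743 0.175 -1.488 -0.092  tcp: -0.134 0.386 0.273  trq: 30.746 -7.140 3.404 -0.558
step 31  θ: -1.987 -0.890 -1.603 -0.100  θ̇: -1.627 0.157 -1.419 -0.091  tcp: -0.135 0.386 0.260  trq: 30.440 -7.043 3.475 -0.542
step 32  θ: -2.011 -0.888 -1.624 -0.101  θ̇: -1.515 0.139 -1.355 -0.090  tcp: -0.135 0.386 0.249  trq: 30.104 -6.932 3.547 -0.525
step 33  θ: -2.033 -0.886 -1.644 -0.103  θ̇: -1.406 0.121 -1.295 -0.090  tcp: -0.136 0.385 0.238  trq: 29.745 -6.810 3.620 -0.508
step 34  θ: -2.053 -0.885 -1.663 -0.104  θ̇: -1.302 0.104 -1.239 -0.089  tcp: -0.136 0.384 0.229  trq: 29.369 -6.680 3.692 -0.492
step 35  θ: -2.072 -0.883 -1.681 -0.106  θ̇: -1.201 0.087 -1.186 -0.088  tcp: -0.137 0.383 0.220  trq: 28.980 -6.542 3.762 -0.476
step 36  θ: -2.089 -0.882 -1.698 -0.107  θ̇: -1.105 0.071 -1.136 -0.088  tcp: -0.137 0.381 0.211  trq: 28.585 -6.400 3.832 -0.460
step 37  θ: -2.105 -0.881 -1.715 -0.108  θ̇: -1.012 0.056 -1.088 -0.086  tcp: -0.138 0.379 0.203  trq: 28.185 -6.256 3.899 -0.445
step 38  θ: -2.120 -0.880 -1.731 -0.110  θ̇: -0.924 0.042 -1.042 -0.085  tcp: -0.138 0.377 0.196  trq: 27.786 -6.110 3.964 -0.430
step 39  θ: -2.133 -0.880 -1.746 -0.111  θ̇: -0.840 0.030 -0.997 -0.082  tcp: -0.138 0.374 0.190  trq: 27.390 -5.966 4.026 -0.416
step 40  θ: -2.145 -0.879 -1.761 -0.112  θ̇: -0.759 0.021 -0.955 -0.076  tcp: -0.139 0.372 0.184  trq: 26.999 -5.824 4.086 -0.404
step 41  θ: -2.156 -0.879 -1.775 -0.113  θ̇: -0.683 0.014 -0.915 -0.069  tcp: -0.139 0.369 0.179  trq: 26.616 -5.686 4.142 -0.392
step 42  θ: -2.165 -0.879 -1.788 -0.114  θ̇: -0.610 0.010 -0.877 -0.063  tcp: -0.139 0.367 0.174  trq: 26.241 -5.552 4.195 -0.380
step 43  θ: -2.174 -0.879 -1.801 -0.115  θ̇: -0.541 0.007 -0.838 -0.059  tcp: -0.139 0.364 0.169  trq: 25.877 -5.424 4.244 -0.368
step 44  θ: -2.182 -0.879 -1.813 -0.116  θ̇: -0.476 0.005 -0.801 -0.055  tcp: -0.139 0.361 0.165
final tcp position (m): -0.139 0.361 0.165


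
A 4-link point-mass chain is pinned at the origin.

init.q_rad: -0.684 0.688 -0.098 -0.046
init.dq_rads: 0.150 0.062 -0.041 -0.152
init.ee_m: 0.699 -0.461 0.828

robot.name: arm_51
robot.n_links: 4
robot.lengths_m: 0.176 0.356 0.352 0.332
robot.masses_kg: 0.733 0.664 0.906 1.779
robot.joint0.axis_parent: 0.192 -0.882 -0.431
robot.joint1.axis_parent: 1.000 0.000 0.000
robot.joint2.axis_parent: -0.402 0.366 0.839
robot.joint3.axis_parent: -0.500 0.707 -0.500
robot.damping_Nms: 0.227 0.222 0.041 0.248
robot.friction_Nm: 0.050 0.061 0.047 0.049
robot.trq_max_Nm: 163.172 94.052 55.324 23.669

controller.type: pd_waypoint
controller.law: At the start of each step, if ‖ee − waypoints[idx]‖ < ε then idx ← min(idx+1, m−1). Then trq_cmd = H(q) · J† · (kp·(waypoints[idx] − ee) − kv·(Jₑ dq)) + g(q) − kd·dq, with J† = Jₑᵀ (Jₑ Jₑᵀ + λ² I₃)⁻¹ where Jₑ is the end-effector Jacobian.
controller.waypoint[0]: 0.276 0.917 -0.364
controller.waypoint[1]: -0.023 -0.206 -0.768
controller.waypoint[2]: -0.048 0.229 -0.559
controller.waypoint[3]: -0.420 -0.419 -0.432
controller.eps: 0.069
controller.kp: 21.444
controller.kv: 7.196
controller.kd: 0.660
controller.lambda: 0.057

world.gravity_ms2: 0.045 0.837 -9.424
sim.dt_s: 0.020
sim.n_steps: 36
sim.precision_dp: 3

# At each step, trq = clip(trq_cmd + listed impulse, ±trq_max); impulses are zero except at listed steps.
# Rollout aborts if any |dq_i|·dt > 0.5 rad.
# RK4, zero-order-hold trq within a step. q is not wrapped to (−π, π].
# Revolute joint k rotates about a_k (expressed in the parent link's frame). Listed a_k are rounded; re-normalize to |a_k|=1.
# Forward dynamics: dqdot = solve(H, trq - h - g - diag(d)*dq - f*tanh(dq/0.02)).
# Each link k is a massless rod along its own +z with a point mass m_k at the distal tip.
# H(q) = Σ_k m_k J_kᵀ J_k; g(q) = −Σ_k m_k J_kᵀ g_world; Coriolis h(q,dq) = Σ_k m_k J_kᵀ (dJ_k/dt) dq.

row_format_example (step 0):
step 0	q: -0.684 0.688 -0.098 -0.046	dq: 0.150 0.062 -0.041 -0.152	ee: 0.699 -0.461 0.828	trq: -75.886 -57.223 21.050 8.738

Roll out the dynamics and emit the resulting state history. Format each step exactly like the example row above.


step 1	q: -0.696 0.680 -0.126 -0.077	dq: -1.387 -0.813 -2.685 -2.876	ee: 0.697 -0.461 0.827	trq: -76.186 -54.805 21.530 8.836
step 2	q: -0.736 0.660 -0.182 -0.168	dq: -2.501 -1.225 -2.837 -6.137	ee: 0.700 -0.453 0.824	trq: -75.015 -50.463 19.218 8.585
step 3	q: -0.800 0.631 -0.267 -0.299	dq: -3.807 -1.539 -5.066 -7.176	ee: 0.705 -0.435 0.814	trq: -56.080 -38.539 14.650 6.149
step 4	q: -0.881 0.601 -0.361 -0.456	dq: -4.266 -1.493 -4.199 -8.438	ee: 0.712 -0.406 0.798	trq: -32.241 -27.319 7.404 4.157
step 5	q: -0.970 0.572 -0.452 -0.615	dq: -4.601 -1.345 -4.590 -7.647	ee: 0.721 -0.368 0.774	trq: -13.225 -18.599 2.410 1.547
step 6	q: -1.063 0.547 -0.540 -0.762	dq: -4.645 -1.237 -4.223 -7.063	ee: 0.732 -0.322 0.744	trq: 0.314 -12.860 -1.525 -0.087
step 7	q: -1.156 0.523 -0.623 -0.896	dq: -4.628 -1.165 -3.973 -6.350	ee: 0.743 -0.272 0.710	trq: 9.905 -8.884 -4.170 -1.198
step 8	q: -1.248 0.500 -0.700 -1.015	dq: -4.578 -1.130 -3.752 -5.650	ee: 0.754 -0.220 0.673	trq: 16.778 -6.121 -5.935 -1.880
step 9	q: -1.339 0.478 -0.774 -1.121	dq: -4.510 -1.124 -3.551 -4.975	ee: 0.764 -0.165 0.633	trq: 21.748 -4.209 -7.083 -2.277
step 10	q: -1.428 0.455 -0.843 -1.214	dq: -4.432 -1.138 -3.358 -4.324	ee: 0.773 -0.110 0.592	trq: 25.348 -2.922 -7.809 -2.501
step 11	q: -1.516 0.432 -0.908 -1.294	dq: -4.348 -1.168 -3.159 -3.697	ee: 0.780 -0.054 0.549	trq: 27.940 -2.107 -8.257 -2.631
step 12	q: -1.602 0.409 -0.969 -1.362	dq: -4.260 -1.208 -2.947 -3.095	ee: 0.786 0.001 0.505	trq: 29.779 -1.657 -8.532 -2.722
step 13	q: -1.686 0.384 -1.026 -1.418	dq: -4.168 -1.254 -2.715 -2.521	ee: 0.789 0.055 0.461	trq: 31.051 -1.492 -8.710 -2.804
step 14	q: -1.768 0.358 -1.077 -1.463	dq: -4.073 -1.304 -2.464 -1.981	ee: 0.790 0.108 0.417	trq: 31.896 -1.551 -8.848 -2.897
step 15	q: -1.849 0.332 -1.124 -1.498	dq: -3.976 -1.355 -2.194 -1.478	ee: 0.790 0.160 0.373	trq: 32.423 -1.786 -8.983 -3.006
step 16	q: -1.927 0.304 -1.165 -1.523	dq: -3.875 -1.402 -1.911 -1.018	ee: 0.787 0.210 0.329	trq: 32.717 -2.157 -9.142 -3.133
step 17	q: -2.004 0.276 -1.200 -1.539	dq: -3.771 -1.445 -1.619 -0.604	ee: 0.782 0.258 0.286	trq: 32.841 -2.635 -9.339 -3.274
step 18	q: -2.078 0.246 -1.230 -1.547	dq: -3.662 -1.479 -1.327 -0.239	ee: 0.775 0.304 0.243	trq: 32.846 -3.195 -9.583 -3.423
step 19	q: -2.150 0.216 -1.253 -1.549	dq: -3.548 -1.504 -1.037 0.074	ee: 0.766 0.349 0.202	trq: 32.766 -3.822 -9.874 -3.571
step 20	q: -2.220 0.186 -1.271 -1.545	dq: -3.428 -1.521 -0.754 0.324	ee: 0.755 0.391 0.161	trq: 32.621 -4.509 -10.211 -3.697
step 21	q: -2.287 0.156 -1.284 -1.536	dq: -3.302 -1.526 -0.486 0.531	ee: 0.742 0.431 0.121	trq: 32.426 -5.225 -10.582 -3.819
step 22	q: -2.352 0.125 -1.291 -1.524	dq: -3.167 -1.518 -0.236 0.696	ee: 0.728 0.469 0.082	trq: 32.184 -5.959 -10.974 -3.934
step 23	q: -2.414 0.095 -1.293 -1.509	dq: -3.026 -1.498 -0.008 0.823	ee: 0.713 0.504 0.044	trq: 31.894 -6.699 -11.373 -4.036
step 24	q: -2.473 0.065 -1.291 -1.491	dq: -2.881 -1.461 0.184 0.918	ee: 0.696 0.538 0.008	trq: 31.555 -7.414 -11.740 -4.127
step 25	q: -2.529 0.037 -1.286 -1.472	dq: -2.730 -1.414 0.351 0.983	ee: 0.678 0.569 -0.027	trq: 31.155 -8.115 -12.083 -4.201
step 26	q: -2.582 0.009 -1.278 -1.452	dq: -2.574 -1.359 0.497 1.019	ee: 0.658 0.599 -0.060	trq: 30.688 -8.798 -12.391 -4.254
step 27	q: -2.632 -0.018 -1.266 -1.432	dq: -2.416 -1.298 0.620 1.033	ee: 0.638 0.626 -0.092	trq: 30.150 -9.451 -12.651 -4.286
step 28	q: -2.679 -0.043 -1.253 -1.411	dq: -2.256 -1.232 0.719 1.028	ee: 0.618 0.651 -0.122	trq: 29.540 -10.067 -12.852 -4.296
step 29	q: -2.723 -0.067 -1.238 -1.391	dq: -2.098 -1.162 0.794 1.008	ee: 0.597 0.674 -0.150	trq: 28.860 -10.641 -12.988 -4.283
step 30	q: -2.763 -0.090 -1.221 -1.371	dq: -1.943 -1.090 0.846 0.977	ee: 0.576 0.696 -0.176	trq: 28.114 -11.169 -13.054 -4.250
step 31	q: -2.800 -0.111 -1.204 -1.352	dq: -1.793 -1.017 0.877 0.939	ee: 0.555 0.716 -0.200	trq: 27.308 -11.650 -13.052 -4.196
step 32	q: -2.835 -0.130 -1.187 -1.334	dq: -1.650 -0.944 0.887 0.895	ee: 0.534 0.734 -0.222	trq: 26.450 -12.086 -12.985 -4.125
step 33	q: -2.866 -0.148 -1.169 -1.316	dq: -1.514 -0.872 0.880 0.849	ee: 0.513 0.750 -0.243	trq: 25.550 -12.479 -12.857 -4.039
step 34	q: -2.895 -0.165 -1.151 -1.300	dq: -1.386 -0.803 0.857 0.801	ee: 0.493 0.765 -0.261	trq: 24.619 -12.833 -12.677 -3.940
step 35	q: -2.922 -0.181 -1.135 -1.284	dq: -1.266 -0.737 0.823 0.752	ee: 0.473 0.779 -0.278	trq: 23.666 -13.151 -12.453 -3.830
step 36	q: -2.946 -0.195 -1.119 -1.270	dq: -1.155 -0.676 0.779 0.705	ee: 0.455 0.791 -0.293


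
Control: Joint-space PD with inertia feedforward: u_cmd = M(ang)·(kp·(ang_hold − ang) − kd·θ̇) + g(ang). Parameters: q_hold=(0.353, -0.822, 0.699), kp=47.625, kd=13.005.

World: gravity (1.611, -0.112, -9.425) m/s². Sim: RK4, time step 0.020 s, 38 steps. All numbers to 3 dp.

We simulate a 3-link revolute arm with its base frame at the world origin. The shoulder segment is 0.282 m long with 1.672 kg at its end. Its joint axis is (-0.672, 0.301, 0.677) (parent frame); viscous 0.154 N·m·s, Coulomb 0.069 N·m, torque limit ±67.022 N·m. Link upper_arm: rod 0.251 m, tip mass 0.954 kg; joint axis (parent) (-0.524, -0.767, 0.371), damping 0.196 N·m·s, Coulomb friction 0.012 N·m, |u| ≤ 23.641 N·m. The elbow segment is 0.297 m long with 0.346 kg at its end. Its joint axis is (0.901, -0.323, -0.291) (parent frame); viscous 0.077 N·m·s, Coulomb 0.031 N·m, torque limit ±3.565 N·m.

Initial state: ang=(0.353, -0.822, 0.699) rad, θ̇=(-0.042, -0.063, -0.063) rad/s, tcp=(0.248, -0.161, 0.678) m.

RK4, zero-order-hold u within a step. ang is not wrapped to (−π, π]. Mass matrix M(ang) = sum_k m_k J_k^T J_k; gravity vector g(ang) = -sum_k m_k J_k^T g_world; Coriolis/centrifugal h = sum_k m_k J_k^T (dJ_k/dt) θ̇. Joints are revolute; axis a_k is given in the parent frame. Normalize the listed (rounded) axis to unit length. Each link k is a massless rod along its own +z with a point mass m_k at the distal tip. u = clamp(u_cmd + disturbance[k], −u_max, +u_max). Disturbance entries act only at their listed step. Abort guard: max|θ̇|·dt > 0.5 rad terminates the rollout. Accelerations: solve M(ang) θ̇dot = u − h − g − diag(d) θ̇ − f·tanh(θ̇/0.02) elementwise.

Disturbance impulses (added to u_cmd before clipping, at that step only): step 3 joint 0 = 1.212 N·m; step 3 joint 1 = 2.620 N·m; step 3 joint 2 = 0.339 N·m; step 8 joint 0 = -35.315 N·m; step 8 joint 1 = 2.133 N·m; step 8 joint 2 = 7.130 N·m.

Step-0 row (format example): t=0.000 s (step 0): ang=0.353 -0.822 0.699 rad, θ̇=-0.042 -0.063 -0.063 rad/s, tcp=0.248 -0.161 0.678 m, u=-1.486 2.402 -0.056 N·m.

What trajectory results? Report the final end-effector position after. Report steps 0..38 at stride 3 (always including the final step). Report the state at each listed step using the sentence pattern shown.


t=0.060 s (step 3): ang=0.352 -0.824 0.698 rad, θ̇=-0.008 -0.020 0.002 rad/s, tcp=0.248 -0.162 0.677 m, u=-0.424 4.953 0.284 N·m.
t=0.120 s (step 6): ang=0.352 -0.805 0.708 rad, θ̇=-0.002 0.235 0.077 rad/s, tcp=0.243 -0.159 0.681 m, u=-1.918 1.870 -0.094 N·m.
t=0.180 s (step 9): ang=0.330 -0.778 0.693 rad, θ̇=-2.144 1.972 -1.600 rad/s, tcp=0.235 -0.164 0.687 m, u=7.734 1.530 -1.085 N·m.
t=0.240 s (step 12): ang=0.251 -0.712 0.639 rad, θ̇=-0.650 0.468 -0.341 rad/s, tcp=0.209 -0.187 0.702 m, u=3.319 1.956 -0.683 N·m.
t=0.300 s (step 15): ang=0.235 -0.703 0.634 rad, θ̇=-0.001 -0.087 0.050 rad/s, tcp=0.202 -0.195 0.704 m, u=0.831 2.135 -0.394 N·m.
t=0.360 s (step 18): ang=0.242 -0.714 0.637 rad, θ̇=0.222 -0.249 0.037 rad/s, tcp=0.207 -0.193 0.701 m, u=-0.454 2.194 -0.196 N·m.
t=0.420 s (step 21): ang=0.258 -0.730 0.638 rad, θ̇=0.284 -0.276 0.023 rad/s, tcp=0.215 -0.188 0.699 m, u=-1.138 2.216 -0.089 N·m.
t=0.480 s (step 24): ang=0.275 -0.746 0.640 rad, θ̇=0.273 -0.252 0.021 rad/s, tcp=0.223 -0.182 0.696 m, u=-1.486 2.226 -0.036 N·m.
t=0.540 s (step 27): ang=0.290 -0.760 0.641 rad, θ̇=0.235 -0.212 0.022 rad/s, tcp=0.231 -0.176 0.693 m, u=-1.649 2.234 -0.011 N·m.
t=0.600 s (step 30): ang=0.303 -0.772 0.642 rad, θ̇=0.190 -0.171 0.023 rad/s, tcp=0.237 -0.171 0.691 m, u=-1.714 2.242 -0.000 N·m.
t=0.660 s (step 33): ang=0.313 -0.781 0.644 rad, θ̇=0.147 -0.135 0.024 rad/s, tcp=0.241 -0.168 0.689 m, u=-1.731 2.249 0.002 N·m.
t=0.720 s (step 36): ang=0.321 -0.788 0.645 rad, θ̇=0.112 -0.106 0.024 rad/s, tcp=0.245 -0.165 0.687 m, u=-1.726 2.257 0.002 N·m.
t=0.760 s (step 38): ang=0.325 -0.792 0.646 rad, θ̇=0.092 -0.090 0.025 rad/s, tcp=0.246 -0.163 0.687 m.
final tcp position (m): 0.246 -0.163 0.687


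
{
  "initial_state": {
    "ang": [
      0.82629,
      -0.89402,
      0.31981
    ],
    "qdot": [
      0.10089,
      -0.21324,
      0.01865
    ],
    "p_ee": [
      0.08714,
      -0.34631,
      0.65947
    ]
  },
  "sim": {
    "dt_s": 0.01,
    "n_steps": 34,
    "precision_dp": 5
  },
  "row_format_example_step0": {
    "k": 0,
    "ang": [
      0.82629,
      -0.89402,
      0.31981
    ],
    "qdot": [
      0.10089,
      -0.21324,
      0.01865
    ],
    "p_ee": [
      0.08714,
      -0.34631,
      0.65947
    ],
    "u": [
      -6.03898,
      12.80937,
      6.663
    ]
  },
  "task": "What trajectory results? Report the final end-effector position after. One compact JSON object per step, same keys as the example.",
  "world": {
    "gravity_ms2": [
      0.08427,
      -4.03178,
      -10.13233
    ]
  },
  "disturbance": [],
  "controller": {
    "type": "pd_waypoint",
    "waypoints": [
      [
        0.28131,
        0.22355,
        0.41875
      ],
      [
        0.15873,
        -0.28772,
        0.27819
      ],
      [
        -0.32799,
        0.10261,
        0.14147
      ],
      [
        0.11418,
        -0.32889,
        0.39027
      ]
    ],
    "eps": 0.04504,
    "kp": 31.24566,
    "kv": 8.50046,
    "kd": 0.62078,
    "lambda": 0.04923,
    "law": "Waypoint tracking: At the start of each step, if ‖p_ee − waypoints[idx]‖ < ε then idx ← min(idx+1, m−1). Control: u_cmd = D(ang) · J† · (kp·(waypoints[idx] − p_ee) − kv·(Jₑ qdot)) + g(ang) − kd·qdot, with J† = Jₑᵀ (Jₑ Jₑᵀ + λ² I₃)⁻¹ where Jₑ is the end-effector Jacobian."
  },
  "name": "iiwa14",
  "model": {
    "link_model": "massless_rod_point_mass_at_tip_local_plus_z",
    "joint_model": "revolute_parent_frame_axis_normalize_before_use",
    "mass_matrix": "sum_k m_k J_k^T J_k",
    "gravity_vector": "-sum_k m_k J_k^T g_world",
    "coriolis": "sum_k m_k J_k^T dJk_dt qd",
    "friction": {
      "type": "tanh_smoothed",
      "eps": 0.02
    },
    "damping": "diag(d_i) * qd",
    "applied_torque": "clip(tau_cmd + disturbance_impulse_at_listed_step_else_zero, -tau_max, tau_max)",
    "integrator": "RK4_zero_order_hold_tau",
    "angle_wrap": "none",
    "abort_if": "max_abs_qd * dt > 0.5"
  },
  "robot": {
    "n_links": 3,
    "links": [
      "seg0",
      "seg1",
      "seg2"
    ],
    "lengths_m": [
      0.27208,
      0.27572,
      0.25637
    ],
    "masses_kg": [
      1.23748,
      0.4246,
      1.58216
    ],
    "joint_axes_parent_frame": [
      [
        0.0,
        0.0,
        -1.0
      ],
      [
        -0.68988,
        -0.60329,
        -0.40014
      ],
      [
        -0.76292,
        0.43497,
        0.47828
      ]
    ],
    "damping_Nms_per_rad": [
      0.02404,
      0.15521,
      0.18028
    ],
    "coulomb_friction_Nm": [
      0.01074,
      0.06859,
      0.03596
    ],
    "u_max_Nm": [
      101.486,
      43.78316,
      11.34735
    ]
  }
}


{"k":1,"ang":[0.82857,-0.89667,0.32513],"qdot":[0.33002,-0.30501,0.99738],"p_ee":[0.08745,-0.34654,0.65895],"u":[-5.67424,12.41625,5.68045]}
{"k":2,"ang":[0.83031,-0.89887,0.33445],"qdot":[0.02303,-0.13806,0.87617],"p_ee":[0.08851,-0.34596,0.6588],"u":[-5.06951,11.9124,5.46491]}
{"k":3,"ang":[0.82994,-0.89989,0.34417],"qdot":[-0.10067,-0.06348,1.06166],"p_ee":[0.09024,-0.34475,0.65903],"u":[-4.62028,11.4858,5.07935]}
{"k":4,"ang":[0.82817,-0.9001,0.35522],"qdot":[-0.25148,0.01997,1.1517],"p_ee":[0.09255,-0.34293,0.65957],"u":[-4.20232,11.08258,4.7869]}
{"k":5,"ang":[0.82508,-0.8996,0.36736],"qdot":[-0.36845,0.07948,1.27216],"p_ee":[0.09539,-0.34056,0.66037],"u":[-3.84407,10.72419,4.5019]}
{"k":6,"ang":[0.82078,-0.89852,0.38047],"qdot":[-0.49264,0.13843,1.34703],"p_ee":[0.09868,-0.33768,0.66138],"u":[-3.51908,10.38708,4.26965]}
{"k":7,"ang":[0.81532,-0.8969,0.39434],"qdot":[-0.60285,0.18613,1.42219],"p_ee":[0.10238,-0.33435,0.66257],"u":[-3.2353,10.07506,4.05672]}
{"k":8,"ang":[0.80878,-0.89484,0.40891],"qdot":[-0.70523,0.22555,1.48926],"p_ee":[0.10643,-0.33059,0.66389],"u":[-2.9856,9.78464,3.86621]}
{"k":9,"ang":[0.80126,-0.89243,0.42412],"qdot":[-0.80016,0.25686,1.55067],"p_ee":[0.11079,-0.32643,0.66531],"u":[-2.76652,9.51402,3.69423]}
{"k":10,"ang":[0.79282,-0.88975,0.43991],"qdot":[-0.88896,0.28071,1.60658],"p_ee":[0.1154,-0.32189,0.6668],"u":[-2.57435,9.26116,3.53866]}
{"k":11,"ang":[0.78352,-0.88686,0.45624],"qdot":[-0.9726,0.29762,1.65746],"p_ee":[0.12024,-0.317,0.66833],"u":[-2.4059,9.02425,3.39734]}
{"k":12,"ang":[0.7734,-0.88383,0.47305],"qdot":[-1.05192,0.30809,1.70367],"p_ee":[0.12527,-0.31178,0.66988],"u":[-2.25829,8.80158,3.26843]}
{"k":13,"ang":[0.76251,-0.88073,0.4903],"qdot":[-1.12767,0.31255,1.74551],"p_ee":[0.13046,-0.30625,0.67141],"u":[-2.12898,8.59162,3.15025]}
{"k":14,"ang":[0.75087,-0.87761,0.50795],"qdot":[-1.20048,0.31139,1.78323],"p_ee":[0.13576,-0.30042,0.67292],"u":[-2.01569,8.39298,3.04135]}
{"k":15,"ang":[0.73852,-0.87453,0.52595],"qdot":[-1.27087,0.30495,1.81706],"p_ee":[0.14117,-0.29432,0.67437],"u":[-1.9164,8.20441,2.94042]}
{"k":16,"ang":[0.72547,-0.87153,0.54428],"qdot":[-1.33929,0.29357,1.84718],"p_ee":[0.14664,-0.28795,0.67575],"u":[-1.82933,8.02479,2.84633]}
{"k":17,"ang":[0.71174,-0.86868,0.56288],"qdot":[-1.40612,0.27752,1.87373],"p_ee":[0.15216,-0.28134,0.67704],"u":[-1.75291,7.85313,2.75807]}
{"k":18,"ang":[0.69735,-0.866,0.58173],"qdot":[-1.47163,0.25705,1.89685],"p_ee":[0.1577,-0.2745,0.67824],"u":[-1.68577,7.68858,2.67478]}
{"k":19,"ang":[0.68231,-0.86356,0.6008],"qdot":[-1.53606,0.23241,1.91663],"p_ee":[0.16324,-0.26744,0.67933],"u":[-1.62672,7.53038,2.5957]}
{"k":20,"ang":[0.66663,-0.86138,0.62004],"qdot":[-1.59956,0.20383,1.93315],"p_ee":[0.16876,-0.26018,0.68031],"u":[-1.57471,7.37788,2.52019]}
{"k":21,"ang":[0.65032,-0.8595,0.63944],"qdot":[-1.66223,0.17151,1.94647],"p_ee":[0.17424,-0.25274,0.68115],"u":[-1.52888,7.23051,2.4477]}
{"k":22,"ang":[0.63339,-0.85796,0.65895],"qdot":[-1.7241,0.13567,1.95664],"p_ee":[0.17967,-0.24513,0.68186],"u":[-1.48847,7.08781,2.37777]}
{"k":23,"ang":[0.61584,-0.8568,0.67854],"qdot":[-1.78516,0.09652,1.96367],"p_ee":[0.18502,-0.23737,0.68243],"u":[-1.45284,6.94938,2.31001]}
{"k":24,"ang":[0.59768,-0.85604,0.69819],"qdot":[-1.84535,0.0543,1.96756],"p_ee":[0.19028,-0.22947,0.68286],"u":[-1.42147,6.81487,2.24412]}
{"k":25,"ang":[0.57892,-0.85572,0.71786],"qdot":[-1.90542,0.01015,1.96631],"p_ee":[0.19545,-0.22144,0.68315],"u":[-1.39345,6.68268,2.18104]}
{"k":26,"ang":[0.55954,-0.85582,0.73743],"qdot":[-1.97058,-0.02911,1.94684],"p_ee":[0.20049,-0.21331,0.68329],"u":[-1.36547,6.54286,2.12812]}
{"k":27,"ang":[0.53953,-0.85633,0.75681],"qdot":[-2.03078,-0.07113,1.93019],"p_ee":[0.2054,-0.20508,0.68331],"u":[-1.3428,6.40443,2.07159]}
{"k":28,"ang":[0.51894,-0.85727,0.77605],"qdot":[-2.0854,-0.11787,1.91866],"p_ee":[0.21017,-0.19677,0.68319],"u":[-1.3252,6.27178,2.01053]}
{"k":29,"ang":[0.49782,-0.8587,0.79517],"qdot":[-2.13726,-0.16737,1.90625],"p_ee":[0.21477,-0.18839,0.68294],"u":[-1.31065,6.1437,1.94903]}
{"k":30,"ang":[0.4762,-0.86063,0.81415],"qdot":[-2.1869,-0.21882,1.89133],"p_ee":[0.21922,-0.17997,0.68256],"u":[-1.29861,6.01971,1.88819]}
{"k":31,"ang":[0.45408,-0.86308,0.83296],"qdot":[-2.23423,-0.27177,1.8735],"p_ee":[0.22349,-0.17151,0.68204],"u":[-1.28893,5.89959,1.82831]}
{"k":32,"ang":[0.43151,-0.86607,0.85158],"qdot":[-2.27896,-0.32584,1.85267],"p_ee":[0.22759,-0.16304,0.68139],"u":[-1.28159,5.78323,1.76948]}
{"k":33,"ang":[0.4085,-0.8696,0.86998],"qdot":[-2.3208,-0.38065,1.82885],"p_ee":[0.23151,-0.15457,0.68062],"u":[-1.27661,5.67055,1.71177]}
{"k":34,"ang":[0.38509,-0.87368,0.88813],"qdot":[-2.35946,-0.43586,1.80208],"p_ee":[0.23525,-0.14612,0.67973]}
{"summary": "final p_ee position (m): 0.23525 -0.14612 0.67973"}


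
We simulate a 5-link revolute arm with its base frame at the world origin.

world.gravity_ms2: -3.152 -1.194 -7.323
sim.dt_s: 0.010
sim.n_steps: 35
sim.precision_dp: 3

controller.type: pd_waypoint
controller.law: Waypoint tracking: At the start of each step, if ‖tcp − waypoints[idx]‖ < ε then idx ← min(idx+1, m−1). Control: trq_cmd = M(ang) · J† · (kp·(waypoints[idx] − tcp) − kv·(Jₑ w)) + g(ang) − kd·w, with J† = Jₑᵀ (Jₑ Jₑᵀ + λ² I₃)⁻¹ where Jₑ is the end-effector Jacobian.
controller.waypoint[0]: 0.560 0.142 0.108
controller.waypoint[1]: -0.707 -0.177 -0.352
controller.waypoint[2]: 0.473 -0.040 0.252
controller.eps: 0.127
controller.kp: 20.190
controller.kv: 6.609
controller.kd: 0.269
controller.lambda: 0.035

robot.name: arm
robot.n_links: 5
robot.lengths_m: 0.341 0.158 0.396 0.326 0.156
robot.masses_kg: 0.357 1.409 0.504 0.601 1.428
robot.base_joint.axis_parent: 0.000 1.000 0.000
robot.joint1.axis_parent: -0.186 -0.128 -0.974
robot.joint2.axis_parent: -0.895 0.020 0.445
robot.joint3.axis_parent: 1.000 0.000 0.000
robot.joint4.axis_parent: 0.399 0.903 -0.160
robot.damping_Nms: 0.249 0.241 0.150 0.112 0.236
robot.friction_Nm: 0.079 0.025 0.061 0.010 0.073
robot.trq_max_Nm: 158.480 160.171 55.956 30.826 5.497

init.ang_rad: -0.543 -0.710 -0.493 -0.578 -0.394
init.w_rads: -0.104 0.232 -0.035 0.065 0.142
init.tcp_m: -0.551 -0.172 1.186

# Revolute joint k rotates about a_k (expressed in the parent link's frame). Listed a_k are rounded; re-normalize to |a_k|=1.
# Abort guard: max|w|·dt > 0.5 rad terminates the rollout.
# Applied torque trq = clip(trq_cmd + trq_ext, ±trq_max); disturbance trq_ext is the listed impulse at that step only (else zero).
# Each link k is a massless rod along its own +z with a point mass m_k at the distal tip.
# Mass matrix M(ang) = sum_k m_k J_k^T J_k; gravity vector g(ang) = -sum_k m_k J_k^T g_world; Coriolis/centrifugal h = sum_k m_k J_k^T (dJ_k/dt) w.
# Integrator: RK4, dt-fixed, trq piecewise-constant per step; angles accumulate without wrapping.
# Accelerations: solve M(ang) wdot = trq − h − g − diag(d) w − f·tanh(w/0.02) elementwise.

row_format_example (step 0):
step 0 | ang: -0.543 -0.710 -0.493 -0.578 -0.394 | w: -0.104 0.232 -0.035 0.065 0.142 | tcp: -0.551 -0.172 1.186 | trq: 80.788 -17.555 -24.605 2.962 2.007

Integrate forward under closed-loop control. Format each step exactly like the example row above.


step 1 | ang: -0.544 -0.709 -0.498 -0.586 -0.397 | w: -0.026 -0.056 -1.050 -1.566 -0.796 | tcp: -0.552 -0.172 1.184 | trq: 76.553 -16.554 -22.705 3.168 2.198
step 2 | ang: -0.544 -0.711 -0.513 -0.608 -0.409 | w: 0.055 -0.221 -1.896 -2.905 -1.446 | tcp: -0.550 -0.171 1.181 | trq: 71.742 -15.480 -20.688 3.066 2.247
step 3 | ang: -0.543 -0.713 -0.536 -0.642 -0.425 | w: 0.134 -0.315 -2.570 -3.952 -1.891 | tcp: -0.546 -0.170 1.176 | trq: 66.682 -14.381 -18.635 2.749 2.211
step 4 | ang: -0.541 -0.717 -0.564 -0.686 -0.446 | w: 0.209 -0.365 -3.090 -4.742 -2.179 | tcp: -0.540 -0.169 1.171 | trq: 61.640 -13.303 -16.627 2.307 2.124
step 5 | ang: -0.538 -0.721 -0.597 -0.737 -0.469 | w: 0.278 -0.395 -3.484 -5.326 -2.343 | tcp: -0.532 -0.167 1.164 | trq: 56.801 -12.274 -14.721 1.815 2.011
step 6 | ang: -0.535 -0.725 -0.633 -0.792 -0.492 | w: 0.340 -0.420 -3.778 -5.751 -2.413 | tcp: -0.522 -0.165 1.156 | trq: 52.276 -11.313 -12.949 1.326 1.889
step 7 | ang: -0.532 -0.729 -0.672 -0.851 -0.516 | w: 0.396 -0.444 -3.997 -6.057 -2.409 | tcp: -0.511 -0.162 1.148 | trq: 48.113 -10.428 -11.328 0.879 1.769
step 8 | ang: -0.528 -0.734 -0.713 -0.913 -0.540 | w: 0.448 -0.470 -4.157 -6.274 -2.351 | tcp: -0.498 -0.160 1.139 | trq: 44.324 -9.621 -9.857 0.495 1.659
step 9 | ang: -0.523 -0.739 -0.755 -0.976 -0.563 | w: 0.499 -0.497 -4.273 -6.424 -2.254 | tcp: -0.484 -0.157 1.129 | trq: 40.894 -8.890 -8.529 0.184 1.562
step 10 | ang: -0.518 -0.744 -0.798 -1.041 -0.585 | w: 0.550 -0.524 -4.356 -6.525 -2.129 | tcp: -0.469 -0.153 1.118 | trq: 37.798 -8.229 -7.334 -0.050 1.480
step 11 | ang: -0.512 -0.749 -0.842 -1.107 -0.606 | w: 0.601 -0.551 -4.413 -6.587 -1.984 | tcp: -0.453 -0.150 1.107 | trq: 35.006 -7.633 -6.259 -0.207 1.413
step 12 | ang: -0.506 -0.755 -0.887 -1.173 -0.625 | w: 0.655 -0.577 -4.449 -6.618 -1.827 | tcp: -0.436 -0.147 1.096 | trq: 32.484 -7.094 -5.290 -0.290 1.361
step 13 | ang: -0.499 -0.761 -0.931 -1.239 -0.642 | w: 0.712 -0.604 -4.469 -6.624 -1.663 | tcp: -0.418 -0.143 1.083 | trq: 30.202 -6.606 -4.415 -0.306 1.320
step 14 | ang: -0.491 -0.767 -0.976 -1.305 -0.658 | w: 0.772 -0.630 -4.476 -6.611 -1.495 | tcp: -0.399 -0.139 1.071 | trq: 28.131 -6.163 -3.623 -0.261 1.290
step 15 | ang: -0.483 -0.773 -1.021 -1.371 -0.672 | w: 0.837 -0.658 -4.473 -6.580 -1.325 | tcp: -0.379 -0.135 1.058 | trq: 26.244 -5.758 -2.903 -0.161 1.268
step 16 | ang: -0.475 -0.780 -1.065 -1.437 -0.684 | w: 0.905 -0.687 -4.461 -6.535 -1.156 | tcp: -0.360 -0.131 1.044 | trq: 24.518 -5.386 -2.248 -0.014 1.252
step 17 | ang: -0.465 -0.787 -1.110 -1.502 -0.695 | w: 0.977 -0.717 -4.443 -6.477 -0.990 | tcp: -0.339 -0.127 1.030 | trq: 22.931 -5.042 -1.650 0.173 1.239
step 18 | ang: -0.455 -0.794 -1.154 -1.566 -0.704 | w: 1.054 -0.750 -4.419 -6.407 -0.828 | tcp: -0.319 -0.123 1.016 | trq: 21.465 -4.722 -1.102 0.394 1.228
step 19 | ang: -0.444 -0.802 -1.198 -1.630 -0.712 | w: 1.134 -0.786 -4.391 -6.328 -0.670 | tcp: -0.298 -0.118 1.001 | trq: 20.104 -4.423 -0.600 0.642 1.217
step 20 | ang: -0.432 -0.810 -1.242 -1.692 -0.718 | w: 1.219 -0.826 -4.359 -6.239 -0.517 | tcp: -0.277 -0.114 0.986 | trq: 18.834 -4.140 -0.139 0.910 1.205
step 21 | ang: -0.420 -0.819 -1.285 -1.754 -0.722 | w: 1.307 -0.869 -4.325 -6.142 -0.370 | tcp: -0.256 -0.109 0.971 | trq: 17.643 -3.872 0.285 1.192 1.190
step 22 | ang: -0.406 -0.827 -1.328 -1.815 -0.725 | w: 1.399 -0.916 -4.289 -6.037 -0.230 | tcp: -0.234 -0.105 0.956 | trq: 16.519 -3.615 0.673 1.483 1.172
step 23 | ang: -0.392 -0.837 -1.371 -1.875 -0.727 | w: 1.495 -0.967 -4.252 -5.924 -0.096 | tcp: -0.213 -0.100 0.940 | trq: 15.455 -3.369 1.029 1.775 1.150
step 24 | ang: -0.376 -0.847 -1.413 -1.934 -0.727 | w: 1.595 -1.021 -4.210 -5.804 0.017 | tcp: -0.192 -0.095 0.924 | trq: 14.457 -3.135 1.356 2.066 1.128
step 25 | ang: -0.360 -0.857 -1.455 -1.991 -0.727 | w: 1.704 -1.075 -4.160 -5.677 0.072 | tcp: -0.171 -0.091 0.908 | trq: 13.557 -2.927 1.660 2.351 1.121
step 26 | ang: -0.342 -0.868 -1.496 -2.047 -0.726 | w: 1.814 -1.134 -4.110 -5.546 0.137 | tcp: -0.150 -0.086 0.892 | trq: 12.680 -2.720 1.933 2.624 1.102
step 27 | ang: -0.324 -0.880 -1.537 -2.102 -0.724 | w: 1.926 -1.199 -4.059 -5.411 0.209 | tcp: -0.130 -0.082 0.876 | trq: 11.823 -2.513 2.175 2.881 1.072
step 28 | ang: -0.304 -0.892 -1.578 -2.155 -0.721 | w: 2.039 -1.269 -4.006 -5.273 0.284 | tcp: -0.109 -0.077 0.859 | trq: 10.988 -2.307 2.387 3.118 1.034
step 29 | ang: -0.283 -0.905 -1.617 -2.207 -0.718 | w: 2.154 -1.341 -3.950 -5.132 0.360 | tcp: -0.089 -0.073 0.843 | trq: 10.175 -2.104 2.570 3.331 0.987
step 30 | ang: -0.261 -0.919 -1.657 -2.258 -0.714 | w: 2.270 -1.416 -3.889 -4.988 0.434 | tcp: -0.069 -0.068 0.827 | trq: 9.382 -1.902 2.724 3.519 0.933
step 31 | ang: -0.237 -0.934 -1.695 -2.307 -0.709 | w: 2.386 -1.491 -3.821 -4.841 0.508 | tcp: -0.050 -0.064 0.811 | trq: 8.610 -1.704 2.849 3.678 0.874
step 32 | ang: -0.213 -0.949 -1.733 -2.355 -0.704 | w: 2.504 -1.565 -3.745 -4.693 0.579 | tcp: -0.030 -0.059 0.795 | trq: 7.858 -1.510 2.946 3.807 0.809
step 33 | ang: -0.187 -0.965 -1.770 -2.401 -0.698 | w: 2.622 -1.636 -3.659 -4.543 0.649 | tcp: -0.011 -0.055 0.779 | trq: 7.126 -1.321 3.016 3.906 0.739
step 34 | ang: -0.160 -0.982 -1.806 -2.446 -0.691 | w: 2.739 -1.703 -3.560 -4.393 0.719 | tcp: 0.007 -0.050 0.763 | trq: 6.414 -1.138 3.059 3.973 0.666
step 35 | ang: -0.133 -0.999 -1.841 -2.489 -0.683 | w: 2.856 -1.763 -3.445 -4.242 0.789 | tcp: 0.025 -0.046 0.748
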